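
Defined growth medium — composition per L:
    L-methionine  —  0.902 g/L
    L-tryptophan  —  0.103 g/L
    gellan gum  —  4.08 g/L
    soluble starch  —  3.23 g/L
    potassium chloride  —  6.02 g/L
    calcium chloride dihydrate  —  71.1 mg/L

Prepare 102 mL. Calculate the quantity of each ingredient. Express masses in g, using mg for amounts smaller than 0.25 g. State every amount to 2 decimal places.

Target volume = 102 mL = 0.102 L.
L-methionine: 0.902 g/L × 0.102 L = 0.092004 g = 92.00 mg
L-tryptophan: 0.103 g/L × 0.102 L = 0.010506 g = 10.51 mg
gellan gum: 4.08 g/L × 0.102 L = 0.42 g
soluble starch: 3.23 g/L × 0.102 L = 0.33 g
potassium chloride: 6.02 g/L × 0.102 L = 0.61 g
calcium chloride dihydrate: 71.1 mg/L × 0.102 L = 7.25 mg

L-methionine 92.00 mg; L-tryptophan 10.51 mg; gellan gum 0.42 g; soluble starch 0.33 g; potassium chloride 0.61 g; calcium chloride dihydrate 7.25 mg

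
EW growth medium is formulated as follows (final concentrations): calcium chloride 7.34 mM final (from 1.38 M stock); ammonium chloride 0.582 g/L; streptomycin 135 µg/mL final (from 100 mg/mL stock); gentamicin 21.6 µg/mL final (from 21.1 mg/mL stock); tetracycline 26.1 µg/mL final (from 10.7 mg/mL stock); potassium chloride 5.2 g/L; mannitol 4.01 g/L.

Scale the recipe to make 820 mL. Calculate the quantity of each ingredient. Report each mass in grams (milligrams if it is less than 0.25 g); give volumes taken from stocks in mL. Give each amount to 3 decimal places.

calcium chloride 4.361 mL; ammonium chloride 0.477 g; streptomycin 1.107 mL; gentamicin 0.839 mL; tetracycline 2.000 mL; potassium chloride 4.264 g; mannitol 3.288 g

Target volume = 820 mL = 0.82 L.
calcium chloride: C1V1 = C2V2 → 7.34 mM × 820 mL ÷ 1380 mM = 4.361 mL
ammonium chloride: 0.582 g/L × 0.82 L = 0.477 g
streptomycin: V = C2·V2/C1 = 135 µg/mL × 820 mL ÷ 100000 µg/mL = 1.107 mL
gentamicin: C1V1 = C2V2 → 21.6 µg/mL × 820 mL ÷ 21100 µg/mL = 0.839 mL
tetracycline: V = C2·V2/C1 = 26.1 µg/mL × 820 mL ÷ 10700 µg/mL = 2.000 mL
potassium chloride: 5.2 g/L × 0.82 L = 4.264 g
mannitol: 4.01 g/L × 0.82 L = 3.288 g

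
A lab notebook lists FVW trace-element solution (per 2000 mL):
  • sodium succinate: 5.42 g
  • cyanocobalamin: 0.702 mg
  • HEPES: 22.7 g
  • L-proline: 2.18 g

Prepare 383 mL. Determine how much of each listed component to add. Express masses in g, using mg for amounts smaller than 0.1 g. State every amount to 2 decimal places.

Scale factor = 383 mL / 2000 mL = 0.1915.
sodium succinate: 5.42 g × (383 mL / 2000 mL) = 1.04 g
cyanocobalamin: 0.702 mg × (383 mL / 2000 mL) = 0.13 mg
HEPES: 22.7 g × (383 mL / 2000 mL) = 4.35 g
L-proline: 2.18 g × (383 mL / 2000 mL) = 0.42 g

sodium succinate 1.04 g; cyanocobalamin 0.13 mg; HEPES 4.35 g; L-proline 0.42 g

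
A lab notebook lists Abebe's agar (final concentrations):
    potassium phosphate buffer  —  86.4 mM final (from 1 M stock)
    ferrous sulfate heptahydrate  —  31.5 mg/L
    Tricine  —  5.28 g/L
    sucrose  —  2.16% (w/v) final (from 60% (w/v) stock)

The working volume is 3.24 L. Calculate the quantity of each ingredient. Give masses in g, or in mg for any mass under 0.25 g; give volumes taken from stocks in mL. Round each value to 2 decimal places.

potassium phosphate buffer 279.94 mL; ferrous sulfate heptahydrate 102.06 mg; Tricine 17.11 g; sucrose 116.64 mL

Scale factor relative to 1 L: 3.24.
potassium phosphate buffer: C1V1 = C2V2 → 86.4 mM × 3240 mL ÷ 1000 mM = 279.94 mL
ferrous sulfate heptahydrate: 31.5 mg/L × 3.24 L = 102.06 mg
Tricine: 5.28 g/L × 3.24 L = 17.11 g
sucrose: V = C2·V2/C1 = 2.16% ÷ 60% × 3240 mL = 116.64 mL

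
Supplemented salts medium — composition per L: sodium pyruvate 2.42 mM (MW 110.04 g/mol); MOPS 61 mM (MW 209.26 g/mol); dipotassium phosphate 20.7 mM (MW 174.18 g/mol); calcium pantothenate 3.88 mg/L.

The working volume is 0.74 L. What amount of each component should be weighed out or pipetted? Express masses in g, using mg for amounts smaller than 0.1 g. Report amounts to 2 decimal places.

sodium pyruvate 0.20 g; MOPS 9.45 g; dipotassium phosphate 2.67 g; calcium pantothenate 2.87 mg

Working volume: 0.74 L.
sodium pyruvate: 2.42 mmol/L × 110.04 g/mol × 0.74 L ÷ 1000 = 0.20 g
MOPS: 61 mmol/L × 209.26 g/mol × 0.74 L ÷ 1000 = 9.45 g
dipotassium phosphate: 20.7 mmol/L × 174.18 g/mol × 0.74 L ÷ 1000 = 2.67 g
calcium pantothenate: 3.88 mg/L × 0.74 L = 2.87 mg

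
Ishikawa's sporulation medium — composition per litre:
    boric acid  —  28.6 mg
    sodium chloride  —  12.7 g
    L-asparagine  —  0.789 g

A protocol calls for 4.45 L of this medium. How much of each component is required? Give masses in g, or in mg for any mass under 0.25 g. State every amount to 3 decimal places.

boric acid 127.270 mg; sodium chloride 56.515 g; L-asparagine 3.511 g

Scale factor = 4450 mL / 1000 mL = 4.45.
boric acid: 28.6 mg × (4450 mL / 1000 mL) = 127.270 mg
sodium chloride: 12.7 g × (4450 mL / 1000 mL) = 56.515 g
L-asparagine: 0.789 g × (4450 mL / 1000 mL) = 3.511 g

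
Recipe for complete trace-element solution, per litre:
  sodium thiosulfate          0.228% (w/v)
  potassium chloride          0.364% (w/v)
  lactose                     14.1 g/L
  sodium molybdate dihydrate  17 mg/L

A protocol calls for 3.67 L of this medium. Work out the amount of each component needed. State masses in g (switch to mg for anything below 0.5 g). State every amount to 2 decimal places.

Scale factor relative to 1 L: 3.67.
sodium thiosulfate: 0.228% w/v = 2.28 g/L → 2.28 × 3.67 L = 8.37 g
potassium chloride: 0.364 g per 100 mL × 3670 mL ÷ 100 = 13.36 g
lactose: 14.1 g/L × 3.67 L = 51.75 g
sodium molybdate dihydrate: 17 mg/L × 3.67 L = 62.39 mg

sodium thiosulfate 8.37 g; potassium chloride 13.36 g; lactose 51.75 g; sodium molybdate dihydrate 62.39 mg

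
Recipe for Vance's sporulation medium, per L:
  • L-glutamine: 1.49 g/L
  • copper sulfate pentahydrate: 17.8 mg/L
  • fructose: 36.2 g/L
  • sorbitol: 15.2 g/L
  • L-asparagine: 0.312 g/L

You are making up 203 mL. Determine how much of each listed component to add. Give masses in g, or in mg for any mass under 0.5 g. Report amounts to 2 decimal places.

Working volume: 203 mL = 0.203 L.
L-glutamine: 1.49 g/L × 0.203 L = 0.30247 g = 302.47 mg
copper sulfate pentahydrate: 17.8 mg/L × 0.203 L = 3.61 mg
fructose: 36.2 g/L × 0.203 L = 7.35 g
sorbitol: 15.2 g/L × 0.203 L = 3.09 g
L-asparagine: 0.312 g/L × 0.203 L = 0.063336 g = 63.34 mg

L-glutamine 302.47 mg; copper sulfate pentahydrate 3.61 mg; fructose 7.35 g; sorbitol 3.09 g; L-asparagine 63.34 mg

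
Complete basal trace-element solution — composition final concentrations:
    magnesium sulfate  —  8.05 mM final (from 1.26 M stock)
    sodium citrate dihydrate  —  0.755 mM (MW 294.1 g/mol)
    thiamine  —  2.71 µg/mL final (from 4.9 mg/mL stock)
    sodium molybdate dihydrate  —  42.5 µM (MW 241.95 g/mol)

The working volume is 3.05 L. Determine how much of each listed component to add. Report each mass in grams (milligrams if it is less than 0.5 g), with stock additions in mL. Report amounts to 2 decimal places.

magnesium sulfate 19.49 mL; sodium citrate dihydrate 0.68 g; thiamine 1.69 mL; sodium molybdate dihydrate 31.36 mg

Scale factor relative to 1 L: 3.05.
magnesium sulfate: C1V1 = C2V2 → 8.05 mM × 3050 mL ÷ 1260 mM = 19.49 mL
sodium citrate dihydrate: 0.755 mmol/L × 294.1 g/mol × 3.05 L ÷ 1000 = 0.68 g
thiamine: dilute stock: 2.71 µg/mL × 3050 mL ÷ 4900 µg/mL = 1.69 mL
sodium molybdate dihydrate: 42.5 µmol/L × 241.95 g/mol × 3.05 L ÷ 1000 = 31.36 mg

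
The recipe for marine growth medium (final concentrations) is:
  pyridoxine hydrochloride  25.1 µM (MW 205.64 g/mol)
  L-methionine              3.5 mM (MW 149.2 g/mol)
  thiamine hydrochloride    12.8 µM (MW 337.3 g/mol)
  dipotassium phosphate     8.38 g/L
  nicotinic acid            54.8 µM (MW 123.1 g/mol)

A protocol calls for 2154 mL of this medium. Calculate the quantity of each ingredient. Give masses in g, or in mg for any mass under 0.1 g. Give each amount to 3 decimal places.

Scale factor relative to 1 L: 2.154.
pyridoxine hydrochloride: 25.1 µmol/L × 205.64 g/mol × 2.154 L ÷ 1000 = 11.118 mg
L-methionine: 3.5 mmol/L × 149.2 g/mol × 2.154 L ÷ 1000 = 1.125 g
thiamine hydrochloride: 12.8 µmol/L × 337.3 g/mol × 2.154 L ÷ 1000 = 9.300 mg
dipotassium phosphate: 8.38 g/L × 2.154 L = 18.051 g
nicotinic acid: 54.8 µmol/L × 123.1 g/mol × 2.154 L ÷ 1000 = 14.531 mg

pyridoxine hydrochloride 11.118 mg; L-methionine 1.125 g; thiamine hydrochloride 9.300 mg; dipotassium phosphate 18.051 g; nicotinic acid 14.531 mg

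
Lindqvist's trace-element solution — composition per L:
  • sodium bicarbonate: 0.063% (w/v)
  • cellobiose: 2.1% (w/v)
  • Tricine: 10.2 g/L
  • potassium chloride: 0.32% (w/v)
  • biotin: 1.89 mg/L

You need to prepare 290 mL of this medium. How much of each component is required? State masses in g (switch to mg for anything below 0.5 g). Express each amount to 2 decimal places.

sodium bicarbonate 182.70 mg; cellobiose 6.09 g; Tricine 2.96 g; potassium chloride 0.93 g; biotin 0.55 mg

Target volume = 290 mL = 0.29 L.
sodium bicarbonate: 0.063% w/v = 0.63 g/L → 0.63 × 0.29 L = 0.1827 g = 182.70 mg
cellobiose: 2.1 g per 100 mL × 290 mL ÷ 100 = 6.09 g
Tricine: 10.2 g/L × 0.29 L = 2.96 g
potassium chloride: 0.32 g per 100 mL × 290 mL ÷ 100 = 0.93 g
biotin: 1.89 mg/L × 0.29 L = 0.55 mg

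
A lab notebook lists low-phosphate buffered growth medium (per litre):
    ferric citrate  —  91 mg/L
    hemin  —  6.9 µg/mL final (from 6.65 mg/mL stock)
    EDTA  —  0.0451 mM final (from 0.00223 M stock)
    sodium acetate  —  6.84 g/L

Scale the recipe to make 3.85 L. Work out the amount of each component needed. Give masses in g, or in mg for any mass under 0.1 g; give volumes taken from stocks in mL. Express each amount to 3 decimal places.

ferric citrate 0.350 g; hemin 3.995 mL; EDTA 77.863 mL; sodium acetate 26.334 g

Scale factor relative to 1 L: 3.85.
ferric citrate: 91 mg/L × 3.85 L = 350.35 mg = 0.350 g
hemin: dilute stock: 6.9 µg/mL × 3850 mL ÷ 6650 µg/mL = 3.995 mL
EDTA: C1V1 = C2V2 → 0.0451 mM × 3850 mL ÷ 2.23 mM = 77.863 mL
sodium acetate: 6.84 g/L × 3.85 L = 26.334 g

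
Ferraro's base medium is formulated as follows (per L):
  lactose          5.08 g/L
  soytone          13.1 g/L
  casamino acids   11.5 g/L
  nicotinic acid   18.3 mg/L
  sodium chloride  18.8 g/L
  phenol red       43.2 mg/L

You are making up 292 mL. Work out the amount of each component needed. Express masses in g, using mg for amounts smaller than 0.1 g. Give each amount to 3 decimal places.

lactose 1.483 g; soytone 3.825 g; casamino acids 3.358 g; nicotinic acid 5.344 mg; sodium chloride 5.490 g; phenol red 12.614 mg

Target volume = 292 mL = 0.292 L.
lactose: 5.08 g/L × 0.292 L = 1.483 g
soytone: 13.1 g/L × 0.292 L = 3.825 g
casamino acids: 11.5 g/L × 0.292 L = 3.358 g
nicotinic acid: 18.3 mg/L × 0.292 L = 5.344 mg
sodium chloride: 18.8 g/L × 0.292 L = 5.490 g
phenol red: 43.2 mg/L × 0.292 L = 12.614 mg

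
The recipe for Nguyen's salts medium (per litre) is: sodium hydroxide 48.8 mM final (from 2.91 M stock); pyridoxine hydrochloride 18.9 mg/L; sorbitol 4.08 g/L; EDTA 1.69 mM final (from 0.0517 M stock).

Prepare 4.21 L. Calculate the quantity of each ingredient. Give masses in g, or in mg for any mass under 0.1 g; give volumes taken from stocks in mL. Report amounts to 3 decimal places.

Working volume: 4.21 L.
sodium hydroxide: V = C2·V2/C1 = 48.8 mM × 4210 mL ÷ 2910 mM = 70.601 mL
pyridoxine hydrochloride: 18.9 mg/L × 4.21 L = 79.569 mg
sorbitol: 4.08 g/L × 4.21 L = 17.177 g
EDTA: C1V1 = C2V2 → 1.69 mM × 4210 mL ÷ 51.7 mM = 137.619 mL

sodium hydroxide 70.601 mL; pyridoxine hydrochloride 79.569 mg; sorbitol 17.177 g; EDTA 137.619 mL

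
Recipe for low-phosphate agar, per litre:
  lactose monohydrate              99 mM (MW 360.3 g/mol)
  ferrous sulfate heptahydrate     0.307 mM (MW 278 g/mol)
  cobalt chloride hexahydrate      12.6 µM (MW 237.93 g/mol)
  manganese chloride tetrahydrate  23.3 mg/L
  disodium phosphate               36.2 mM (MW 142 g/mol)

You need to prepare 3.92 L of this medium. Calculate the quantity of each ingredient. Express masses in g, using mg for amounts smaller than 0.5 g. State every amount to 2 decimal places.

lactose monohydrate 139.83 g; ferrous sulfate heptahydrate 334.56 mg; cobalt chloride hexahydrate 11.75 mg; manganese chloride tetrahydrate 91.34 mg; disodium phosphate 20.15 g

Working volume: 3.92 L.
lactose monohydrate: 99 mmol/L × 360.3 g/mol × 3.92 L ÷ 1000 = 139.83 g
ferrous sulfate heptahydrate: 0.307 mmol/L × 278 mg/mmol × 3.92 L = 334.56 mg
cobalt chloride hexahydrate: 12.6 µmol/L × 237.93 g/mol × 3.92 L ÷ 1000 = 11.75 mg
manganese chloride tetrahydrate: 23.3 mg/L × 3.92 L = 91.34 mg
disodium phosphate: 36.2 mmol/L × 142 g/mol × 3.92 L ÷ 1000 = 20.15 g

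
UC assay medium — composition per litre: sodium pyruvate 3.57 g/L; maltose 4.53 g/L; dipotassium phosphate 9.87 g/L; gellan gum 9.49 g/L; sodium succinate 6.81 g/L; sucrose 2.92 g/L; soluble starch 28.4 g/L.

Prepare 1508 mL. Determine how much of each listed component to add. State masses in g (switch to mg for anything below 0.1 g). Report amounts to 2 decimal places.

sodium pyruvate 5.38 g; maltose 6.83 g; dipotassium phosphate 14.88 g; gellan gum 14.31 g; sodium succinate 10.27 g; sucrose 4.40 g; soluble starch 42.83 g

Scale factor relative to 1 L: 1.508.
sodium pyruvate: 3.57 g/L × 1.508 L = 5.38 g
maltose: 4.53 g/L × 1.508 L = 6.83 g
dipotassium phosphate: 9.87 g/L × 1.508 L = 14.88 g
gellan gum: 9.49 g/L × 1.508 L = 14.31 g
sodium succinate: 6.81 g/L × 1.508 L = 10.27 g
sucrose: 2.92 g/L × 1.508 L = 4.40 g
soluble starch: 28.4 g/L × 1.508 L = 42.83 g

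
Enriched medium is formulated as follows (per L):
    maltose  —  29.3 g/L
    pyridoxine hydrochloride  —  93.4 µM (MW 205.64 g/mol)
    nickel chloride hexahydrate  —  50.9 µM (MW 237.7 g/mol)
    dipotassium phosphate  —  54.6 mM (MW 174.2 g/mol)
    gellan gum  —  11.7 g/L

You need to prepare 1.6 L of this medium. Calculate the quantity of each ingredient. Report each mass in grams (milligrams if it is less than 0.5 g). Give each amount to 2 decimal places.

maltose 46.88 g; pyridoxine hydrochloride 30.73 mg; nickel chloride hexahydrate 19.36 mg; dipotassium phosphate 15.22 g; gellan gum 18.72 g

Scale factor relative to 1 L: 1.6.
maltose: 29.3 g/L × 1.6 L = 46.88 g
pyridoxine hydrochloride: 93.4 µmol/L × 205.64 g/mol × 1.6 L ÷ 1000 = 30.73 mg
nickel chloride hexahydrate: 50.9 µmol/L × 237.7 g/mol × 1.6 L ÷ 1000 = 19.36 mg
dipotassium phosphate: 54.6 mmol/L × 174.2 g/mol × 1.6 L ÷ 1000 = 15.22 g
gellan gum: 11.7 g/L × 1.6 L = 18.72 g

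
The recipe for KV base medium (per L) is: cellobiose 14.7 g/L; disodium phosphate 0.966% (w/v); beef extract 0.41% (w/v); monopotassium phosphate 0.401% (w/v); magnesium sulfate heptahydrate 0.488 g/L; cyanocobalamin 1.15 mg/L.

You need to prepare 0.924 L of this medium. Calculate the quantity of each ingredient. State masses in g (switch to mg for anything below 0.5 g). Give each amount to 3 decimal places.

Scale factor relative to 1 L: 0.924.
cellobiose: 14.7 g/L × 0.924 L = 13.583 g
disodium phosphate: 0.966% w/v = 9.66 g/L → 9.66 × 0.924 L = 8.926 g
beef extract: 0.41 g per 100 mL × 924 mL ÷ 100 = 3.788 g
monopotassium phosphate: 0.401 g per 100 mL × 924 mL ÷ 100 = 3.705 g
magnesium sulfate heptahydrate: 0.488 g/L × 0.924 L = 0.450912 g = 450.912 mg
cyanocobalamin: 1.15 mg/L × 0.924 L = 1.063 mg

cellobiose 13.583 g; disodium phosphate 8.926 g; beef extract 3.788 g; monopotassium phosphate 3.705 g; magnesium sulfate heptahydrate 450.912 mg; cyanocobalamin 1.063 mg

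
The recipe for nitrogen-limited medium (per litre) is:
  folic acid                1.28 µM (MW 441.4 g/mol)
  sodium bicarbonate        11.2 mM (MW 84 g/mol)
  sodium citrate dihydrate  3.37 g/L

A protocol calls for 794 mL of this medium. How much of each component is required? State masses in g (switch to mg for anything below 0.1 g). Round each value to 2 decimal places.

folic acid 0.45 mg; sodium bicarbonate 0.75 g; sodium citrate dihydrate 2.68 g

Scale factor relative to 1 L: 0.794.
folic acid: 1.28 µmol/L × 441.4 g/mol × 0.794 L ÷ 1000 = 0.45 mg
sodium bicarbonate: 11.2 mmol/L × 84 g/mol × 0.794 L ÷ 1000 = 0.75 g
sodium citrate dihydrate: 3.37 g/L × 0.794 L = 2.68 g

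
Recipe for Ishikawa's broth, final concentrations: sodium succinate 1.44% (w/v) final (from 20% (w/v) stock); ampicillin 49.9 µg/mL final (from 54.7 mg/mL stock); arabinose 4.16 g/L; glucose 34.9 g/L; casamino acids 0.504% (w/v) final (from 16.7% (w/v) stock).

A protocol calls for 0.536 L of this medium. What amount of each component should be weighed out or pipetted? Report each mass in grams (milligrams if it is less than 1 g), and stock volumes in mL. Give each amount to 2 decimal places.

sodium succinate 38.59 mL; ampicillin 0.49 mL; arabinose 2.23 g; glucose 18.71 g; casamino acids 16.18 mL

Working volume: 0.536 L.
sodium succinate: dilute stock: 1.44% ÷ 20% × 536 mL = 38.59 mL
ampicillin: C1V1 = C2V2 → 49.9 µg/mL × 536 mL ÷ 54700 µg/mL = 0.49 mL
arabinose: 4.16 g/L × 0.536 L = 2.23 g
glucose: 34.9 g/L × 0.536 L = 18.71 g
casamino acids: V = C2·V2/C1 = 0.504% ÷ 16.7% × 536 mL = 16.18 mL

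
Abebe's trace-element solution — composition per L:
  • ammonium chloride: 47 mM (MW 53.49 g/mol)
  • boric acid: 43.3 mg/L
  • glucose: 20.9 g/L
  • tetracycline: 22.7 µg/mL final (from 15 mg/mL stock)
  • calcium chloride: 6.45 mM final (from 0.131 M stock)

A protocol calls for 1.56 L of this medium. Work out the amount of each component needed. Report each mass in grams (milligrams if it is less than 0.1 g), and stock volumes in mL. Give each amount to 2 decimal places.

ammonium chloride 3.92 g; boric acid 67.55 mg; glucose 32.60 g; tetracycline 2.36 mL; calcium chloride 76.81 mL

Working volume: 1.56 L.
ammonium chloride: 47 mmol/L × 53.49 g/mol × 1.56 L ÷ 1000 = 3.92 g
boric acid: 43.3 mg/L × 1.56 L = 67.55 mg
glucose: 20.9 g/L × 1.56 L = 32.60 g
tetracycline: C1V1 = C2V2 → 22.7 µg/mL × 1560 mL ÷ 15000 µg/mL = 2.36 mL
calcium chloride: C1V1 = C2V2 → 6.45 mM × 1560 mL ÷ 131 mM = 76.81 mL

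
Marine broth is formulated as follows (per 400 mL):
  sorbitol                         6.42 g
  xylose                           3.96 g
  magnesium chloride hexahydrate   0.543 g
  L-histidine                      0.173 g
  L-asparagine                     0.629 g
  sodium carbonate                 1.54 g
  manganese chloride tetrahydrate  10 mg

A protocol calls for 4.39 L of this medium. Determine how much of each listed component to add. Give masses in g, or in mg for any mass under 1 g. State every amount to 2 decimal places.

Scale factor = 4390 mL / 400 mL = 10.975.
sorbitol: 6.42 g × (4390 mL / 400 mL) = 70.46 g
xylose: 3.96 g × (4390 mL / 400 mL) = 43.46 g
magnesium chloride hexahydrate: 0.543 g × (4390 mL / 400 mL) = 5.96 g
L-histidine: 0.173 g × (4390 mL / 400 mL) = 1.90 g
L-asparagine: 0.629 g × (4390 mL / 400 mL) = 6.90 g
sodium carbonate: 1.54 g × (4390 mL / 400 mL) = 16.90 g
manganese chloride tetrahydrate: 10 mg × (4390 mL / 400 mL) = 109.75 mg

sorbitol 70.46 g; xylose 43.46 g; magnesium chloride hexahydrate 5.96 g; L-histidine 1.90 g; L-asparagine 6.90 g; sodium carbonate 16.90 g; manganese chloride tetrahydrate 109.75 mg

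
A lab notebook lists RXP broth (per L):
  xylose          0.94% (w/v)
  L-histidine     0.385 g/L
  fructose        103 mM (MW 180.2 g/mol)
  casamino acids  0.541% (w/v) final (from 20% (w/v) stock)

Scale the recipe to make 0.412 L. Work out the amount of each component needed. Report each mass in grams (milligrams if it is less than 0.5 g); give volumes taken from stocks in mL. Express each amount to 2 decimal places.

xylose 3.87 g; L-histidine 158.62 mg; fructose 7.65 g; casamino acids 11.14 mL

Scale factor relative to 1 L: 0.412.
xylose: 0.94% w/v = 9.4 g/L → 9.4 × 0.412 L = 3.87 g
L-histidine: 0.385 g/L × 0.412 L = 0.15862 g = 158.62 mg
fructose: 103 mmol/L × 180.2 g/mol × 0.412 L ÷ 1000 = 7.65 g
casamino acids: C1V1 = C2V2 → 0.541% ÷ 20% × 412 mL = 11.14 mL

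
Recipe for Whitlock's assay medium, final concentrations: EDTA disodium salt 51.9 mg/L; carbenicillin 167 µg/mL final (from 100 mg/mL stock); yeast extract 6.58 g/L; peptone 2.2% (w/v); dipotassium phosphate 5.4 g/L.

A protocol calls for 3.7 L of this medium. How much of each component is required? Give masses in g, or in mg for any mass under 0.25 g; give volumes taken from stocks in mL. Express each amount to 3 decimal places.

Scale factor relative to 1 L: 3.7.
EDTA disodium salt: 51.9 mg/L × 3.7 L = 192.030 mg
carbenicillin: V = C2·V2/C1 = 167 µg/mL × 3700 mL ÷ 100000 µg/mL = 6.179 mL
yeast extract: 6.58 g/L × 3.7 L = 24.346 g
peptone: 2.2 g per 100 mL × 3700 mL ÷ 100 = 81.400 g
dipotassium phosphate: 5.4 g/L × 3.7 L = 19.980 g

EDTA disodium salt 192.030 mg; carbenicillin 6.179 mL; yeast extract 24.346 g; peptone 81.400 g; dipotassium phosphate 19.980 g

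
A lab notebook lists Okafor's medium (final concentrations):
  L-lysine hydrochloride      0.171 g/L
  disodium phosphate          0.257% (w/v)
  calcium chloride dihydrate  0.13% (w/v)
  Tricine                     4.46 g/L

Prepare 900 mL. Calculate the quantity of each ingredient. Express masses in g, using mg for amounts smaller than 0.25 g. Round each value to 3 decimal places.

Working volume: 900 mL = 0.9 L.
L-lysine hydrochloride: 0.171 g/L × 0.9 L = 0.1539 g = 153.900 mg
disodium phosphate: 0.257% w/v = 2.57 g/L → 2.57 × 0.9 L = 2.313 g
calcium chloride dihydrate: 0.13 g per 100 mL × 900 mL ÷ 100 = 1.170 g
Tricine: 4.46 g/L × 0.9 L = 4.014 g

L-lysine hydrochloride 153.900 mg; disodium phosphate 2.313 g; calcium chloride dihydrate 1.170 g; Tricine 4.014 g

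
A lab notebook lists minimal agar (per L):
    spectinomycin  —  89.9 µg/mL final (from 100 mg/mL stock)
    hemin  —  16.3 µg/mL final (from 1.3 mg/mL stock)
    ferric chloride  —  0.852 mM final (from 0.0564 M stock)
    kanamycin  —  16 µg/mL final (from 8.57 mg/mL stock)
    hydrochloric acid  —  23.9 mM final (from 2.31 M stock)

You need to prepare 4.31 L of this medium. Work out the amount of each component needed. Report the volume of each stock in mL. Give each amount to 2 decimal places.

Working volume: 4.31 L.
spectinomycin: V = C2·V2/C1 = 89.9 µg/mL × 4310 mL ÷ 100000 µg/mL = 3.87 mL
hemin: C1V1 = C2V2 → 16.3 µg/mL × 4310 mL ÷ 1300 µg/mL = 54.04 mL
ferric chloride: dilute stock: 0.852 mM × 4310 mL ÷ 56.4 mM = 65.11 mL
kanamycin: C1V1 = C2V2 → 16 µg/mL × 4310 mL ÷ 8570 µg/mL = 8.05 mL
hydrochloric acid: dilute stock: 23.9 mM × 4310 mL ÷ 2310 mM = 44.59 mL

spectinomycin 3.87 mL; hemin 54.04 mL; ferric chloride 65.11 mL; kanamycin 8.05 mL; hydrochloric acid 44.59 mL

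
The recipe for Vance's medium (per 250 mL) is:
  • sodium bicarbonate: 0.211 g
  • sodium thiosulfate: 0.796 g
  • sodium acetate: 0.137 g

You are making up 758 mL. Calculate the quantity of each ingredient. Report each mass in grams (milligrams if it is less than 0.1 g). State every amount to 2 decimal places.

sodium bicarbonate 0.64 g; sodium thiosulfate 2.41 g; sodium acetate 0.42 g

Ratio of target to recipe volume: 758 / 250 = 3.032.
sodium bicarbonate: 0.211 g × (758 mL / 250 mL) = 0.64 g
sodium thiosulfate: 0.796 g × (758 mL / 250 mL) = 2.41 g
sodium acetate: 0.137 g × (758 mL / 250 mL) = 0.42 g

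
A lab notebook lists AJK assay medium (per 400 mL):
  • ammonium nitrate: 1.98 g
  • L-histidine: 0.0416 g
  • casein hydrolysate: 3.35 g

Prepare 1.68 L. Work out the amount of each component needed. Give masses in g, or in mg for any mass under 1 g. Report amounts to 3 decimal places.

Ratio of target to recipe volume: 1680 / 400 = 4.2.
ammonium nitrate: 1.98 g × (1680 mL / 400 mL) = 8.316 g
L-histidine: 0.0416 g × (1680 mL / 400 mL) = 0.17472 g = 174.720 mg
casein hydrolysate: 3.35 g × (1680 mL / 400 mL) = 14.070 g

ammonium nitrate 8.316 g; L-histidine 174.720 mg; casein hydrolysate 14.070 g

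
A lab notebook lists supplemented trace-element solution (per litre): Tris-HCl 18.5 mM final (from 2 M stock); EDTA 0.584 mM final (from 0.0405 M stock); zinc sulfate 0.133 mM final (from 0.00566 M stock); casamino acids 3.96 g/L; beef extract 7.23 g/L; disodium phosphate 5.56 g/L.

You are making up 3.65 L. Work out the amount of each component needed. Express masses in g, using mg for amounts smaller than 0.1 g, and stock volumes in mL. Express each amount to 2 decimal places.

Scale factor relative to 1 L: 3.65.
Tris-HCl: dilute stock: 18.5 mM × 3650 mL ÷ 2000 mM = 33.76 mL
EDTA: dilute stock: 0.584 mM × 3650 mL ÷ 40.5 mM = 52.63 mL
zinc sulfate: C1V1 = C2V2 → 0.133 mM × 3650 mL ÷ 5.66 mM = 85.77 mL
casamino acids: 3.96 g/L × 3.65 L = 14.45 g
beef extract: 7.23 g/L × 3.65 L = 26.39 g
disodium phosphate: 5.56 g/L × 3.65 L = 20.29 g

Tris-HCl 33.76 mL; EDTA 52.63 mL; zinc sulfate 85.77 mL; casamino acids 14.45 g; beef extract 26.39 g; disodium phosphate 20.29 g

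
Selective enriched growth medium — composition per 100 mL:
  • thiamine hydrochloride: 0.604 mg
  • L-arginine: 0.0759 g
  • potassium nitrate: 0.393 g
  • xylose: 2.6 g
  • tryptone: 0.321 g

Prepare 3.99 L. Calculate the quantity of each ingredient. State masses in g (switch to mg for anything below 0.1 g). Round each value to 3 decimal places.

Ratio of target to recipe volume: 3990 / 100 = 39.9.
thiamine hydrochloride: 0.604 mg × (3990 mL / 100 mL) = 24.100 mg
L-arginine: 0.0759 g × (3990 mL / 100 mL) = 3.028 g
potassium nitrate: 0.393 g × (3990 mL / 100 mL) = 15.681 g
xylose: 2.6 g × (3990 mL / 100 mL) = 103.740 g
tryptone: 0.321 g × (3990 mL / 100 mL) = 12.808 g

thiamine hydrochloride 24.100 mg; L-arginine 3.028 g; potassium nitrate 15.681 g; xylose 103.740 g; tryptone 12.808 g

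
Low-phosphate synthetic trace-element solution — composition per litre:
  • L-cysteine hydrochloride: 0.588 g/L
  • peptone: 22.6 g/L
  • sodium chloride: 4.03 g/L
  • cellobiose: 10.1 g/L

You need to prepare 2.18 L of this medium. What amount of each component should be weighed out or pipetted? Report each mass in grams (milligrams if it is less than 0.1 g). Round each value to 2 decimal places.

Working volume: 2.18 L.
L-cysteine hydrochloride: 0.588 g/L × 2.18 L = 1.28 g
peptone: 22.6 g/L × 2.18 L = 49.27 g
sodium chloride: 4.03 g/L × 2.18 L = 8.79 g
cellobiose: 10.1 g/L × 2.18 L = 22.02 g

L-cysteine hydrochloride 1.28 g; peptone 49.27 g; sodium chloride 8.79 g; cellobiose 22.02 g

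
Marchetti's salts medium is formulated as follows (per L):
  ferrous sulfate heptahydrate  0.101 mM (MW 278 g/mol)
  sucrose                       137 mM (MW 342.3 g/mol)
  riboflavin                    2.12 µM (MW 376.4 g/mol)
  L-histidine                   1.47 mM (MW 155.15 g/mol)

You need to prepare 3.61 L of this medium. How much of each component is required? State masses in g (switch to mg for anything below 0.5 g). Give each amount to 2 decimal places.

ferrous sulfate heptahydrate 101.36 mg; sucrose 169.29 g; riboflavin 2.88 mg; L-histidine 0.82 g

Working volume: 3.61 L.
ferrous sulfate heptahydrate: 0.101 mmol/L × 278 mg/mmol × 3.61 L = 101.36 mg
sucrose: 137 mmol/L × 342.3 g/mol × 3.61 L ÷ 1000 = 169.29 g
riboflavin: 2.12 µmol/L × 376.4 g/mol × 3.61 L ÷ 1000 = 2.88 mg
L-histidine: 1.47 mmol/L × 155.15 g/mol × 3.61 L ÷ 1000 = 0.82 g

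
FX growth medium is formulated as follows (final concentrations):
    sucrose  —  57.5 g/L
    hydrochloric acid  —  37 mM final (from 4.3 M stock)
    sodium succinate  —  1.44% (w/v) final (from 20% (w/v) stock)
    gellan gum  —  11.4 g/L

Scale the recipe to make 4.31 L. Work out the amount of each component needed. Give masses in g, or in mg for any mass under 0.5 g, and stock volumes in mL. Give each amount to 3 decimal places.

Working volume: 4.31 L.
sucrose: 57.5 g/L × 4.31 L = 247.825 g
hydrochloric acid: C1V1 = C2V2 → 37 mM × 4310 mL ÷ 4300 mM = 37.086 mL
sodium succinate: C1V1 = C2V2 → 1.44% ÷ 20% × 4310 mL = 310.320 mL
gellan gum: 11.4 g/L × 4.31 L = 49.134 g

sucrose 247.825 g; hydrochloric acid 37.086 mL; sodium succinate 310.320 mL; gellan gum 49.134 g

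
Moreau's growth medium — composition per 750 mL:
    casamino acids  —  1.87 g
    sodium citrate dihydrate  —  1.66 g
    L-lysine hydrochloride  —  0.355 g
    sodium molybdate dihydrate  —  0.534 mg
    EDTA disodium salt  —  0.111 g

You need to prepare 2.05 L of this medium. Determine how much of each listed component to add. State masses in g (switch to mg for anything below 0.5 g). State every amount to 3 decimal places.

Scale factor = 2050 mL / 750 mL = 2.73333.
casamino acids: 1.87 g × (2050 mL / 750 mL) = 5.111 g
sodium citrate dihydrate: 1.66 g × (2050 mL / 750 mL) = 4.537 g
L-lysine hydrochloride: 0.355 g × (2050 mL / 750 mL) = 0.970 g
sodium molybdate dihydrate: 0.534 mg × (2050 mL / 750 mL) = 1.460 mg
EDTA disodium salt: 0.111 g × (2050 mL / 750 mL) = 0.3034 g = 303.400 mg

casamino acids 5.111 g; sodium citrate dihydrate 4.537 g; L-lysine hydrochloride 0.970 g; sodium molybdate dihydrate 1.460 mg; EDTA disodium salt 303.400 mg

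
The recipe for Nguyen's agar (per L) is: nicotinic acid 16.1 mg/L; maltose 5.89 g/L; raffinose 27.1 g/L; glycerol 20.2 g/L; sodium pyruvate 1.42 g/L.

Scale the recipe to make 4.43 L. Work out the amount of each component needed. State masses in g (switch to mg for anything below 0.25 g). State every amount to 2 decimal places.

Scale factor relative to 1 L: 4.43.
nicotinic acid: 16.1 mg/L × 4.43 L = 71.32 mg
maltose: 5.89 g/L × 4.43 L = 26.09 g
raffinose: 27.1 g/L × 4.43 L = 120.05 g
glycerol: 20.2 g/L × 4.43 L = 89.49 g
sodium pyruvate: 1.42 g/L × 4.43 L = 6.29 g

nicotinic acid 71.32 mg; maltose 26.09 g; raffinose 120.05 g; glycerol 89.49 g; sodium pyruvate 6.29 g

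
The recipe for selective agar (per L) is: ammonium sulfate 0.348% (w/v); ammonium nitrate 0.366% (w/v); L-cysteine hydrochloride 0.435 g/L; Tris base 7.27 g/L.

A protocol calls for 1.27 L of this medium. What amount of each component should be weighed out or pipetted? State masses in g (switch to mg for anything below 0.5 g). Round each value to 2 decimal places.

ammonium sulfate 4.42 g; ammonium nitrate 4.65 g; L-cysteine hydrochloride 0.55 g; Tris base 9.23 g

Scale factor relative to 1 L: 1.27.
ammonium sulfate: 0.348% w/v = 3.48 g/L → 3.48 × 1.27 L = 4.42 g
ammonium nitrate: 0.366 g per 100 mL × 1270 mL ÷ 100 = 4.65 g
L-cysteine hydrochloride: 0.435 g/L × 1.27 L = 0.55 g
Tris base: 7.27 g/L × 1.27 L = 9.23 g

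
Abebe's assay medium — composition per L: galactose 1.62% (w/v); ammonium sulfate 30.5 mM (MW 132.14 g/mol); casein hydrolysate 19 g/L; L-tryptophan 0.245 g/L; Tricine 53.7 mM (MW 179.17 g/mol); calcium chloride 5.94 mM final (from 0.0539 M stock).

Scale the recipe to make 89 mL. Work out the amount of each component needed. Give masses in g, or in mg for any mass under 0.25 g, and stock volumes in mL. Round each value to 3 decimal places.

Scale factor relative to 1 L: 0.089.
galactose: 1.62 g per 100 mL × 89 mL ÷ 100 = 1.442 g
ammonium sulfate: 30.5 mmol/L × 132.14 g/mol × 0.089 L ÷ 1000 = 0.359 g
casein hydrolysate: 19 g/L × 0.089 L = 1.691 g
L-tryptophan: 0.245 g/L × 0.089 L = 0.021805 g = 21.805 mg
Tricine: 53.7 mmol/L × 179.17 g/mol × 0.089 L ÷ 1000 = 0.856 g
calcium chloride: C1V1 = C2V2 → 5.94 mM × 89 mL ÷ 53.9 mM = 9.808 mL

galactose 1.442 g; ammonium sulfate 0.359 g; casein hydrolysate 1.691 g; L-tryptophan 21.805 mg; Tricine 0.856 g; calcium chloride 9.808 mL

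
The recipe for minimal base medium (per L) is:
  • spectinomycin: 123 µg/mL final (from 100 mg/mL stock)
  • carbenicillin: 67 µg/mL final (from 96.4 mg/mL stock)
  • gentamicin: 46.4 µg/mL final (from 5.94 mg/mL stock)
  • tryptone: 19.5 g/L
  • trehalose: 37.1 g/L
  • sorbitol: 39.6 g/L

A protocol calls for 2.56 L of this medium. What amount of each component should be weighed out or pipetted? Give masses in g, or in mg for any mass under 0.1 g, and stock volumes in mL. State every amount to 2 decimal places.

Working volume: 2.56 L.
spectinomycin: dilute stock: 123 µg/mL × 2560 mL ÷ 100000 µg/mL = 3.15 mL
carbenicillin: C1V1 = C2V2 → 67 µg/mL × 2560 mL ÷ 96400 µg/mL = 1.78 mL
gentamicin: V = C2·V2/C1 = 46.4 µg/mL × 2560 mL ÷ 5940 µg/mL = 20.00 mL
tryptone: 19.5 g/L × 2.56 L = 49.92 g
trehalose: 37.1 g/L × 2.56 L = 94.98 g
sorbitol: 39.6 g/L × 2.56 L = 101.38 g

spectinomycin 3.15 mL; carbenicillin 1.78 mL; gentamicin 20.00 mL; tryptone 49.92 g; trehalose 94.98 g; sorbitol 101.38 g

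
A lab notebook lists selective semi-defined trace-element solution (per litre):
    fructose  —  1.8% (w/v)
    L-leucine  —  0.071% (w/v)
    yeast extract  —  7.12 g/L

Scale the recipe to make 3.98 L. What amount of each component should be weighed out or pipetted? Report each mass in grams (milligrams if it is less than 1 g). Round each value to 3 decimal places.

Working volume: 3.98 L.
fructose: 1.8 g per 100 mL × 3980 mL ÷ 100 = 71.640 g
L-leucine: 0.071% w/v = 0.71 g/L → 0.71 × 3.98 L = 2.826 g
yeast extract: 7.12 g/L × 3.98 L = 28.338 g

fructose 71.640 g; L-leucine 2.826 g; yeast extract 28.338 g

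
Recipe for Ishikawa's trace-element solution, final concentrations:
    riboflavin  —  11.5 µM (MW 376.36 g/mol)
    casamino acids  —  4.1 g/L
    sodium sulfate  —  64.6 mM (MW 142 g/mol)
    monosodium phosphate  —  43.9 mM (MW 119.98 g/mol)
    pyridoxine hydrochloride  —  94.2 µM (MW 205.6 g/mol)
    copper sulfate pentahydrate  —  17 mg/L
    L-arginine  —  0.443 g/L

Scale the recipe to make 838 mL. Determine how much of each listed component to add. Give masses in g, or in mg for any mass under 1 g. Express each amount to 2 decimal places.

riboflavin 3.63 mg; casamino acids 3.44 g; sodium sulfate 7.69 g; monosodium phosphate 4.41 g; pyridoxine hydrochloride 16.23 mg; copper sulfate pentahydrate 14.25 mg; L-arginine 371.23 mg

Scale factor relative to 1 L: 0.838.
riboflavin: 11.5 µmol/L × 376.36 g/mol × 0.838 L ÷ 1000 = 3.63 mg
casamino acids: 4.1 g/L × 0.838 L = 3.44 g
sodium sulfate: 64.6 mmol/L × 142 g/mol × 0.838 L ÷ 1000 = 7.69 g
monosodium phosphate: 43.9 mmol/L × 119.98 g/mol × 0.838 L ÷ 1000 = 4.41 g
pyridoxine hydrochloride: 94.2 µmol/L × 205.6 g/mol × 0.838 L ÷ 1000 = 16.23 mg
copper sulfate pentahydrate: 17 mg/L × 0.838 L = 14.25 mg
L-arginine: 0.443 g/L × 0.838 L = 0.371234 g = 371.23 mg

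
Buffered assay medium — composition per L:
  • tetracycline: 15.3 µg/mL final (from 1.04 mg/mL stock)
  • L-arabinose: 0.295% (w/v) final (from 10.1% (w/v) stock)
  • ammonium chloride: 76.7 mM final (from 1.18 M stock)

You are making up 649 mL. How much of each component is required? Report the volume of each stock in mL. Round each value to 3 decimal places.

Target volume = 649 mL = 0.649 L.
tetracycline: dilute stock: 15.3 µg/mL × 649 mL ÷ 1040 µg/mL = 9.548 mL
L-arabinose: dilute stock: 0.295% ÷ 10.1% × 649 mL = 18.956 mL
ammonium chloride: V = C2·V2/C1 = 76.7 mM × 649 mL ÷ 1180 mM = 42.185 mL

tetracycline 9.548 mL; L-arabinose 18.956 mL; ammonium chloride 42.185 mL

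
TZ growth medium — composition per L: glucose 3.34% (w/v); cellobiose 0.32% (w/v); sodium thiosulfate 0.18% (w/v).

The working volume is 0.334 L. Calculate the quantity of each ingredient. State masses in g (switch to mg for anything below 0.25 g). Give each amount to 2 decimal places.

Working volume: 0.334 L.
glucose: 3.34 g per 100 mL × 334 mL ÷ 100 = 11.16 g
cellobiose: 0.32 g per 100 mL × 334 mL ÷ 100 = 1.07 g
sodium thiosulfate: 0.18 g per 100 mL × 334 mL ÷ 100 = 0.60 g

glucose 11.16 g; cellobiose 1.07 g; sodium thiosulfate 0.60 g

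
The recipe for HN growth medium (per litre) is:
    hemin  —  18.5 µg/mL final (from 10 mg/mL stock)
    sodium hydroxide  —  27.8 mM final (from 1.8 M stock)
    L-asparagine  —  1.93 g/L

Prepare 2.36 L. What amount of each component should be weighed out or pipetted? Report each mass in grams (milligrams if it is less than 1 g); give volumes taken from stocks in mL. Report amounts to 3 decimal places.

Working volume: 2.36 L.
hemin: V = C2·V2/C1 = 18.5 µg/mL × 2360 mL ÷ 10000 µg/mL = 4.366 mL
sodium hydroxide: C1V1 = C2V2 → 27.8 mM × 2360 mL ÷ 1800 mM = 36.449 mL
L-asparagine: 1.93 g/L × 2.36 L = 4.555 g

hemin 4.366 mL; sodium hydroxide 36.449 mL; L-asparagine 4.555 g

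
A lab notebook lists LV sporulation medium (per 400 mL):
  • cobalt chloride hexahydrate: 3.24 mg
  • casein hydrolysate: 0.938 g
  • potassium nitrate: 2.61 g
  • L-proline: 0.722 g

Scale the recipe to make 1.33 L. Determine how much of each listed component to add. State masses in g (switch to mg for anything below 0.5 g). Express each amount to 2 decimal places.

cobalt chloride hexahydrate 10.77 mg; casein hydrolysate 3.12 g; potassium nitrate 8.68 g; L-proline 2.40 g

Ratio of target to recipe volume: 1330 / 400 = 3.325.
cobalt chloride hexahydrate: 3.24 mg × (1330 mL / 400 mL) = 10.77 mg
casein hydrolysate: 0.938 g × (1330 mL / 400 mL) = 3.12 g
potassium nitrate: 2.61 g × (1330 mL / 400 mL) = 8.68 g
L-proline: 0.722 g × (1330 mL / 400 mL) = 2.40 g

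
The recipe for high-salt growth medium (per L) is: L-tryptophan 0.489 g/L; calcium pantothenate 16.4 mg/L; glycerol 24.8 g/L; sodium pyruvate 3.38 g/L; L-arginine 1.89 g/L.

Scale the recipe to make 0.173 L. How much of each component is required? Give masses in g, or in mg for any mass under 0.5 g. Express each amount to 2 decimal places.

Working volume: 0.173 L.
L-tryptophan: 0.489 g/L × 0.173 L = 0.084597 g = 84.60 mg
calcium pantothenate: 16.4 mg/L × 0.173 L = 2.84 mg
glycerol: 24.8 g/L × 0.173 L = 4.29 g
sodium pyruvate: 3.38 g/L × 0.173 L = 0.58 g
L-arginine: 1.89 g/L × 0.173 L = 0.32697 g = 326.97 mg

L-tryptophan 84.60 mg; calcium pantothenate 2.84 mg; glycerol 4.29 g; sodium pyruvate 0.58 g; L-arginine 326.97 mg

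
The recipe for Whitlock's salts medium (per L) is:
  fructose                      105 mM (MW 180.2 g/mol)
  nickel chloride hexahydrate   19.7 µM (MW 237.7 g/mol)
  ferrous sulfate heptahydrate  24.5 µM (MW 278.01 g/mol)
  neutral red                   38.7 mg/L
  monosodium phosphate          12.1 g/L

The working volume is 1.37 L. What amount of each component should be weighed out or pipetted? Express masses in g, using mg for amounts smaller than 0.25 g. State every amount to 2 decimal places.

Working volume: 1.37 L.
fructose: 105 mmol/L × 180.2 g/mol × 1.37 L ÷ 1000 = 25.92 g
nickel chloride hexahydrate: 19.7 µmol/L × 237.7 g/mol × 1.37 L ÷ 1000 = 6.42 mg
ferrous sulfate heptahydrate: 24.5 µmol/L × 278.01 g/mol × 1.37 L ÷ 1000 = 9.33 mg
neutral red: 38.7 mg/L × 1.37 L = 53.02 mg
monosodium phosphate: 12.1 g/L × 1.37 L = 16.58 g

fructose 25.92 g; nickel chloride hexahydrate 6.42 mg; ferrous sulfate heptahydrate 9.33 mg; neutral red 53.02 mg; monosodium phosphate 16.58 g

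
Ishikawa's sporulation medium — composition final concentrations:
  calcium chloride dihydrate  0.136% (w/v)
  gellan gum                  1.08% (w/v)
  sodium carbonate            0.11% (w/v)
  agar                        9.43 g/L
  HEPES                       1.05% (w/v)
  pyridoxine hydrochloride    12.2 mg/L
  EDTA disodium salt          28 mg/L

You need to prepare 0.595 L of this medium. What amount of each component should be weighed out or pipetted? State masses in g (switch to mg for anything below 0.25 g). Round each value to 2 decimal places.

calcium chloride dihydrate 0.81 g; gellan gum 6.43 g; sodium carbonate 0.65 g; agar 5.61 g; HEPES 6.25 g; pyridoxine hydrochloride 7.26 mg; EDTA disodium salt 16.66 mg

Working volume: 0.595 L.
calcium chloride dihydrate: 0.136 g per 100 mL × 595 mL ÷ 100 = 0.81 g
gellan gum: 1.08 g per 100 mL × 595 mL ÷ 100 = 6.43 g
sodium carbonate: 0.11% w/v = 1.1 g/L → 1.1 × 0.595 L = 0.65 g
agar: 9.43 g/L × 0.595 L = 5.61 g
HEPES: 1.05% w/v = 10.5 g/L → 10.5 × 0.595 L = 6.25 g
pyridoxine hydrochloride: 12.2 mg/L × 0.595 L = 7.26 mg
EDTA disodium salt: 28 mg/L × 0.595 L = 16.66 mg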